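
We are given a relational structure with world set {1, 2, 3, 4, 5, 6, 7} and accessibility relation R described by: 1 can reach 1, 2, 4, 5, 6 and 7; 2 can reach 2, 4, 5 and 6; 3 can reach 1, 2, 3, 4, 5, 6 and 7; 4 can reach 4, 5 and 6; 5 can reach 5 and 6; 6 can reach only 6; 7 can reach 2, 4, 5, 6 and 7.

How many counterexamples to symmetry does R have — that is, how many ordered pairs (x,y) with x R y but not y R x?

Enumerating: (1,2), (1,4), (1,5), (1,6), (1,7), (2,4), (2,5), (2,6), (3,1), (3,2), (3,4), (3,5), … and 9 more.
Total: 21.

21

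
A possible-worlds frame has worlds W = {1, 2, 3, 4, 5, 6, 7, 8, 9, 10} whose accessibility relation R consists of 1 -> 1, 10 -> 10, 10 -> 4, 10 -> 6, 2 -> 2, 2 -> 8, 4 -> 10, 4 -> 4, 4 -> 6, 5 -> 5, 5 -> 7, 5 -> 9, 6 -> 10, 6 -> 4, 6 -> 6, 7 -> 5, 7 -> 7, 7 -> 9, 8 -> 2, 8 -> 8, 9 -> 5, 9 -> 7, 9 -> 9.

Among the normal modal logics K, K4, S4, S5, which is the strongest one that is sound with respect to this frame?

K4

Transitive (axiom 4): yes — every two-step R-path is closed by a direct edge.
Reflexive (axiom T): no — 3 is not related to itself.
Euclidean (axiom 5): yes — any two successors of a common world are R-related.
So F validates K, K4; S4 would additionally require R to be reflexive. The strongest is K4.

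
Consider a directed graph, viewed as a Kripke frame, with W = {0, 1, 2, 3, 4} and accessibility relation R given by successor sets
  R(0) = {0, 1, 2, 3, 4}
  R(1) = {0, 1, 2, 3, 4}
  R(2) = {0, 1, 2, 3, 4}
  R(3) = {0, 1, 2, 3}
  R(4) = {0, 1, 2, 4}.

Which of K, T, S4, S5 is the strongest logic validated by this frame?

T

Reflexive (axiom T): yes — every world is R-related to itself.
Transitive (axiom 4): no — 3 R 0 and 0 R 4, but not 3 R 4.
Euclidean (axiom 5): no — 0 R 3 and 0 R 4, but not 3 R 4.
So F validates K, T; S4 would additionally require R to be transitive. The strongest is T.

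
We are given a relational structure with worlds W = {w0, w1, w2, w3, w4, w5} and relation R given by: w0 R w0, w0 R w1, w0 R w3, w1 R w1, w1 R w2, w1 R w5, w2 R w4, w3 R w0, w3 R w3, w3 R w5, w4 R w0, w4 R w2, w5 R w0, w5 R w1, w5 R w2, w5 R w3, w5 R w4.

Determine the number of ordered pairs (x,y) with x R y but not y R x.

6

Enumerating: (w0,w1), (w1,w2), (w4,w0), (w5,w0), (w5,w2), (w5,w4).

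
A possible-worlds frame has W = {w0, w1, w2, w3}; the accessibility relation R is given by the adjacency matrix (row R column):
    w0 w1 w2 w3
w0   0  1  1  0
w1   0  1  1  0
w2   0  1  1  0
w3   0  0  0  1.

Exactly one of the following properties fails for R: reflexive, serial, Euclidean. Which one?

Reflexive: no — w0 is not related to itself.
Serial: yes — every world has a successor (e.g. w0 R w1).
Euclidean: yes — any two successors of a common world are R-related.
Only reflexive fails.

reflexive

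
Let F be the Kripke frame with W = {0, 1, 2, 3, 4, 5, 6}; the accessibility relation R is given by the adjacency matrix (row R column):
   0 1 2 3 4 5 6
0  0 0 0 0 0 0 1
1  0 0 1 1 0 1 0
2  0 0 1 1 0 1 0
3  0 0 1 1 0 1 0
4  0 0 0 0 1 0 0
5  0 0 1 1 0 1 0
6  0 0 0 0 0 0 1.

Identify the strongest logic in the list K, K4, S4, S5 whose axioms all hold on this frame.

Transitive (axiom 4): yes — every two-step R-path is closed by a direct edge.
Reflexive (axiom T): no — 0 is not related to itself.
Euclidean (axiom 5): yes — any two successors of a common world are R-related.
So F validates K, K4; S4 would additionally require R to be reflexive. The strongest is K4.

K4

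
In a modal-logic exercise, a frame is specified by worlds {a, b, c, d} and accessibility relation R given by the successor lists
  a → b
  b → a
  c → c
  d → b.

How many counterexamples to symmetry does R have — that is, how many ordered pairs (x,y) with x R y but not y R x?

Enumerating: (d,b).

1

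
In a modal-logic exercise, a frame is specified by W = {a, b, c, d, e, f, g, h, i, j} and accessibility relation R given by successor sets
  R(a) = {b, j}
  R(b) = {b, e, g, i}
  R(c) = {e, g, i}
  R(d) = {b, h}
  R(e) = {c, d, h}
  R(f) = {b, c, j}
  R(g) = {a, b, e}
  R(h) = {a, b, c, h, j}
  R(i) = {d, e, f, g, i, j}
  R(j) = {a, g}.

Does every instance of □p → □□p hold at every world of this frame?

Axiom 4 corresponds to the accessibility relation being transitive.
Transitive: no — a R b and b R e, but not a R e.

No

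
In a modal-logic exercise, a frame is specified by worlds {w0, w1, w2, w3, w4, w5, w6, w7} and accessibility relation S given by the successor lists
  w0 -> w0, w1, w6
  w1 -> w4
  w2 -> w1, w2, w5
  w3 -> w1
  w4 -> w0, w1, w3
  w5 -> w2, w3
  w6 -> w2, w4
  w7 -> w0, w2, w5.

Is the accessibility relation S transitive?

Transitive: no — w0 S w1 and w1 S w4, but not w0 S w4.

No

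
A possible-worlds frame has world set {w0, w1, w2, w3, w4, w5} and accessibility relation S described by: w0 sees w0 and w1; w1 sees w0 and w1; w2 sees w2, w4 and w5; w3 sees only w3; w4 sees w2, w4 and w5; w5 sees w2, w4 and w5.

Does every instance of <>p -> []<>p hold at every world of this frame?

The schema 5 characterises exactly the Euclidean frames.
Euclidean: yes — any two successors of a common world are S-related.

Yes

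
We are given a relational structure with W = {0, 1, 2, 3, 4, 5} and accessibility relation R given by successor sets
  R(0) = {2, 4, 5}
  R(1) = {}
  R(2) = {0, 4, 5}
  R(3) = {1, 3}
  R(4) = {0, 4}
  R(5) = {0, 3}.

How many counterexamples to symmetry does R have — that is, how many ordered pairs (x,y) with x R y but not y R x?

Enumerating: (2,4), (2,5), (3,1), (5,3).

4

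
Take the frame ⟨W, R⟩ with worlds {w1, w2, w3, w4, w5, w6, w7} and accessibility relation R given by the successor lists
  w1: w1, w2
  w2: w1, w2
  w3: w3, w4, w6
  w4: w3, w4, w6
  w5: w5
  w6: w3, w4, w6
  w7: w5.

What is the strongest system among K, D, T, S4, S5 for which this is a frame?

Serial (axiom D): yes — every world has a successor (e.g. w1 R w1).
Reflexive (axiom T): no — w7 is not related to itself.
Transitive (axiom 4): yes — every two-step R-path is closed by a direct edge.
Euclidean (axiom 5): yes — any two successors of a common world are R-related.
So F validates K, D; T would additionally require R to be reflexive. The strongest is D.

D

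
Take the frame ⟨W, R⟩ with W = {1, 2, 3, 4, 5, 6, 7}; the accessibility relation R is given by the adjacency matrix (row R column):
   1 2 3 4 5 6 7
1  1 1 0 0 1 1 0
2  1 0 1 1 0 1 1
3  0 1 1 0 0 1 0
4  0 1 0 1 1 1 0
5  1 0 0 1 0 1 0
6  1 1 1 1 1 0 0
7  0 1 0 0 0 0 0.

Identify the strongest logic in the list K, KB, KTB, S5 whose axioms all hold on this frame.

Symmetric (axiom B): yes — every pair in R has its reverse in R.
Reflexive (axiom T): no — 2 is not related to itself.
Euclidean (axiom 5): no — 1 R 2 and 1 R 5, but not 2 R 5.
So F validates K, KB; KTB would additionally require R to be reflexive. The strongest is KB.

KB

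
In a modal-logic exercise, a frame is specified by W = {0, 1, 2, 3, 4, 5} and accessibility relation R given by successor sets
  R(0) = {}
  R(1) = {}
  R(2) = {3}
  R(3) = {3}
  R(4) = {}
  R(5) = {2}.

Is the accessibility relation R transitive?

No

Transitive: no — 5 R 2 and 2 R 3, but not 5 R 3.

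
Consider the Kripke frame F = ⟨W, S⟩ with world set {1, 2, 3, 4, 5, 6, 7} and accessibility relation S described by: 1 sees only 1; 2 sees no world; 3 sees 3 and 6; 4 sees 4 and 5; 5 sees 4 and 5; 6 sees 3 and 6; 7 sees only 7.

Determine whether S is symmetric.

Yes

Symmetric: yes — every pair in S has its reverse in S.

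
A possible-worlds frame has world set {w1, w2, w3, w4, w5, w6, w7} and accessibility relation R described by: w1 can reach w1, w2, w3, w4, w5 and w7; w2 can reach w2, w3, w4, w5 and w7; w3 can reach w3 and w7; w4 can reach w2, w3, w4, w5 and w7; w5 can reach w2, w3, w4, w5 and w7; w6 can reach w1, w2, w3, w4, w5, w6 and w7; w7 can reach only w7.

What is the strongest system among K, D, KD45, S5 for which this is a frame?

D

Serial (axiom D): yes — every world has a successor (e.g. w1 R w1).
Euclidean (axiom 5): no — w1 R w3 and w1 R w2, but not w3 R w2.
Transitive (axiom 4): yes — every two-step R-path is closed by a direct edge.
Reflexive (axiom T): yes — every world is R-related to itself.
So F validates K, D; KD45 would additionally require R to be Euclidean. The strongest is D.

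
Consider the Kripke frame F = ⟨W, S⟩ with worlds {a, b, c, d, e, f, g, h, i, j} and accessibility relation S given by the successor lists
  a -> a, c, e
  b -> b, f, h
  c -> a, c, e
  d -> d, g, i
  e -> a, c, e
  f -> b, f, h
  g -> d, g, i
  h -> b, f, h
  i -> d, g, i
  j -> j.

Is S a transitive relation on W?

Transitive: yes — every two-step S-path is closed by a direct edge.

Yes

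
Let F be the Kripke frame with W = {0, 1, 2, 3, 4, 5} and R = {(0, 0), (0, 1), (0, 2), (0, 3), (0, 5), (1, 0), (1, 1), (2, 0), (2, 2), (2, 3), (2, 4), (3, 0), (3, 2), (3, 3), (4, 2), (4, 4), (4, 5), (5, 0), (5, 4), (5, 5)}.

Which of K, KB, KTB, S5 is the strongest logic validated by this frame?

KTB

Symmetric (axiom B): yes — every pair in R has its reverse in R.
Reflexive (axiom T): yes — every world is R-related to itself.
Euclidean (axiom 5): no — 0 R 1 and 0 R 2, but not 1 R 2.
So F validates K, KB, KTB; S5 would additionally require R to be Euclidean. The strongest is KTB.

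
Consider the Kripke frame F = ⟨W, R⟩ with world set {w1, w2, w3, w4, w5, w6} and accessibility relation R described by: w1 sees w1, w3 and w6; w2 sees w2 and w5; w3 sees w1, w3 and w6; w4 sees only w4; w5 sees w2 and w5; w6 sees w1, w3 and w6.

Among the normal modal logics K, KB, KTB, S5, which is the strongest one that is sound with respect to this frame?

S5

Symmetric (axiom B): yes — every pair in R has its reverse in R.
Reflexive (axiom T): yes — every world is R-related to itself.
Euclidean (axiom 5): yes — any two successors of a common world are R-related.
So F validates K, KB, KTB, S5. The strongest is S5.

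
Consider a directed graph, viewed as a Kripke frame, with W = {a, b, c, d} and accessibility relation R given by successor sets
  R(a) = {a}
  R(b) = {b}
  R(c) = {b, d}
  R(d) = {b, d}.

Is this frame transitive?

Yes

Transitive: yes — every two-step R-path is closed by a direct edge.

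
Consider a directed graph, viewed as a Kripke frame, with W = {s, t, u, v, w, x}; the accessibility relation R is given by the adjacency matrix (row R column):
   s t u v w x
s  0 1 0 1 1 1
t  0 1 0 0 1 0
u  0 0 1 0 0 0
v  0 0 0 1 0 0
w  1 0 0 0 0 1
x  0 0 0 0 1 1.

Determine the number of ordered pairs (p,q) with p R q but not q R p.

Enumerating: (s,t), (s,v), (s,x), (t,w).

4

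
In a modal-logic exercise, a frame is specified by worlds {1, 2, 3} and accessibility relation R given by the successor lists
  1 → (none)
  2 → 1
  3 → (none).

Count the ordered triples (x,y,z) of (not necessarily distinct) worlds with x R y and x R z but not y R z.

1

Enumerating: (2,1,1).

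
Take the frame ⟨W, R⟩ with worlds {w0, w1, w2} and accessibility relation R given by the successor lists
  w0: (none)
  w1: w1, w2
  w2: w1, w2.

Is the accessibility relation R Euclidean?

Yes

Euclidean: yes — any two successors of a common world are R-related.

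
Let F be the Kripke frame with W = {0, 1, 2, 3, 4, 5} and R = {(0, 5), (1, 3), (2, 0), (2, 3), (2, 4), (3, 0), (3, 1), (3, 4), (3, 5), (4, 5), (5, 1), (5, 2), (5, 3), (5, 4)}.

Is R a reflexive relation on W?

Reflexive: no — 0 is not related to itself.

No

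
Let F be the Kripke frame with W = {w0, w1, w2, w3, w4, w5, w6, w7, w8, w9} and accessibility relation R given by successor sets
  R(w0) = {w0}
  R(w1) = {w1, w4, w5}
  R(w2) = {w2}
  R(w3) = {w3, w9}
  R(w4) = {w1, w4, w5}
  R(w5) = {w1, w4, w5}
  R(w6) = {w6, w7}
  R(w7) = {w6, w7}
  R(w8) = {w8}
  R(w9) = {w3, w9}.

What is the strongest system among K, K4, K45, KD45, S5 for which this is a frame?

Transitive (axiom 4): yes — every two-step R-path is closed by a direct edge.
Euclidean (axiom 5): yes — any two successors of a common world are R-related.
Serial (axiom D): yes — every world has a successor (e.g. w0 R w0).
Reflexive (axiom T): yes — every world is R-related to itself.
So F validates K, K4, K45, KD45, S5. The strongest is S5.

S5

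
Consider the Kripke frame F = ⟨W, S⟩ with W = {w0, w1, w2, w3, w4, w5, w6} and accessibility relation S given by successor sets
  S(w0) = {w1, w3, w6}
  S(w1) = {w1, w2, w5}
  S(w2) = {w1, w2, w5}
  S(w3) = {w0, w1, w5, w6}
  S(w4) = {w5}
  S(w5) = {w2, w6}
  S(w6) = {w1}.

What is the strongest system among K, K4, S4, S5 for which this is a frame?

K

Transitive (axiom 4): no — w0 S w1 and w1 S w2, but not w0 S w2.
Reflexive (axiom T): no — w0 is not related to itself.
Euclidean (axiom 5): no — w0 S w1 and w0 S w3, but not w1 S w3.
So F validates K; K4 would additionally require S to be transitive. The strongest is K.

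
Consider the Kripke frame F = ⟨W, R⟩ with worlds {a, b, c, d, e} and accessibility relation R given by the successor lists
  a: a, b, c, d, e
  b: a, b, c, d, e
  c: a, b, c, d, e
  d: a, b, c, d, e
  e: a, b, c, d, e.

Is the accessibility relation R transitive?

Yes

Transitive: yes — every two-step R-path is closed by a direct edge.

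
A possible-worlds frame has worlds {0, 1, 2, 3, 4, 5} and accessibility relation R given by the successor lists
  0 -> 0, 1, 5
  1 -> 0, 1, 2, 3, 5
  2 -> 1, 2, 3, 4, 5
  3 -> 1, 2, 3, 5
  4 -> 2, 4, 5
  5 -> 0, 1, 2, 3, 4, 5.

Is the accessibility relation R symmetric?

Yes

Symmetric: yes — every pair in R has its reverse in R.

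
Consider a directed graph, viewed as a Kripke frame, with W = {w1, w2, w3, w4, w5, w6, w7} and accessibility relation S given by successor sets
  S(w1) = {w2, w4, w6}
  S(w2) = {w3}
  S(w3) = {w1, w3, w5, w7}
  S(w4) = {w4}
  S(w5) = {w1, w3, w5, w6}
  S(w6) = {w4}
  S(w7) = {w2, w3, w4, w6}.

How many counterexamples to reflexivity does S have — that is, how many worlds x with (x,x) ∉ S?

Enumerating: w1, w2, w6, w7.

4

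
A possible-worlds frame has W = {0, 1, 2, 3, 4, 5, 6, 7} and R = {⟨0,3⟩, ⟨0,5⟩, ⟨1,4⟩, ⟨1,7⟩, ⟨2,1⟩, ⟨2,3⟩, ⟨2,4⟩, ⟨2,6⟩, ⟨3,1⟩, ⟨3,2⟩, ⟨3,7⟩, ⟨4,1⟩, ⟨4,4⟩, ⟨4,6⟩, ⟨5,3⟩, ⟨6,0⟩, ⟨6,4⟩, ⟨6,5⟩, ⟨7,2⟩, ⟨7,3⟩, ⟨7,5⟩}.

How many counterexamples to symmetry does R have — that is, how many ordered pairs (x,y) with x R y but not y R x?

12

Enumerating: (0,3), (0,5), (1,7), (2,1), (2,4), (2,6), (3,1), (5,3), (6,0), (6,5), (7,2), (7,5).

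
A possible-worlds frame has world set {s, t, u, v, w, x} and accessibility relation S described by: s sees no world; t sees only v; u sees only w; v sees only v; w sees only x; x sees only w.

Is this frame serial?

No

Serial: no — s has no S-successor.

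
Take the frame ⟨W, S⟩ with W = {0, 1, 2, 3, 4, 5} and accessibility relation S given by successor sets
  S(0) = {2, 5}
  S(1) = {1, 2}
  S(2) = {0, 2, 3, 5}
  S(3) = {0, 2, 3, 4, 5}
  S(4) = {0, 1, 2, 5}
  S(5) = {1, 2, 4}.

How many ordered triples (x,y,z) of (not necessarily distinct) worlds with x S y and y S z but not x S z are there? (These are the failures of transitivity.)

19

Enumerating: (0,2,0), (0,2,3), (0,5,1), (0,5,4), (1,2,0), (1,2,3), (1,2,5), (2,3,4), (2,5,1), (2,5,4), (3,4,1), (3,5,1), … and 7 more.
Total: 19.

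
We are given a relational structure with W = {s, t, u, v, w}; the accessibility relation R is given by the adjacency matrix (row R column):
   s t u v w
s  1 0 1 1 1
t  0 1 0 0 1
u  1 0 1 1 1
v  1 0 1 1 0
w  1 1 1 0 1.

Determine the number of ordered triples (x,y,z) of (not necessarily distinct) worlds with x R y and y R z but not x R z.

Enumerating: (s,w,t), (t,w,s), (t,w,u), (u,w,t), (v,s,w), (v,u,w), (w,s,v), (w,u,v).

8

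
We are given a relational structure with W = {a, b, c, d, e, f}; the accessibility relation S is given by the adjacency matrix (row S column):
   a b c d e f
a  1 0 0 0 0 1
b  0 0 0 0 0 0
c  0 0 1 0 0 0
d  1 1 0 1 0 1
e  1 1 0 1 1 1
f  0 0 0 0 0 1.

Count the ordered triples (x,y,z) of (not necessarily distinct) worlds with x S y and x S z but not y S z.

23

Enumerating: (a,f,a), (d,a,b), (d,a,d), (d,b,a), (d,b,b), (d,b,d), (d,b,f), (d,f,a), (d,f,b), (d,f,d), (e,a,b), (e,a,d), … and 11 more.
Total: 23.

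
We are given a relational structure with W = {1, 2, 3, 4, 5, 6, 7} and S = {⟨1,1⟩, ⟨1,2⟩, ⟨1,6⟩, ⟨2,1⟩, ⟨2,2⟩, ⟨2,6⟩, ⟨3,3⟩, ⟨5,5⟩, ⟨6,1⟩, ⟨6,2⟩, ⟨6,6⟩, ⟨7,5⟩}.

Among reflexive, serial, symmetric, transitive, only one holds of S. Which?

Reflexive: no — 4 is not related to itself.
Serial: no — 4 has no S-successor.
Symmetric: no — 7 S 5 but not 5 S 7.
Transitive: yes — every two-step S-path is closed by a direct edge.
Only transitive holds.

transitive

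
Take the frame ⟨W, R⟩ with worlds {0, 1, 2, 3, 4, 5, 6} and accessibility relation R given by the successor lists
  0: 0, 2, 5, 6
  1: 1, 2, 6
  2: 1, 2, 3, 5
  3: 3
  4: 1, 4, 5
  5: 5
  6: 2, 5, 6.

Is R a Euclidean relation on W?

No

Euclidean: no — 0 R 2 and 0 R 6, but not 2 R 6.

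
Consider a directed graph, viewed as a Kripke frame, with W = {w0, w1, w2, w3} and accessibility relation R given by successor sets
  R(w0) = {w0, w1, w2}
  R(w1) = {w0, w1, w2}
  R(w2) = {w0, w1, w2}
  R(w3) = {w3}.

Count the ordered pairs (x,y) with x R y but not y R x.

0

R is symmetric; there are no such tuples.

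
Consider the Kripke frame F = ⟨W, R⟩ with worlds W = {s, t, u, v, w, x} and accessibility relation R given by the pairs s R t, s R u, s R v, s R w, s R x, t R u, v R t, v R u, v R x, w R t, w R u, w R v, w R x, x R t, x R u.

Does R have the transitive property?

Transitive: yes — every two-step R-path is closed by a direct edge.

Yes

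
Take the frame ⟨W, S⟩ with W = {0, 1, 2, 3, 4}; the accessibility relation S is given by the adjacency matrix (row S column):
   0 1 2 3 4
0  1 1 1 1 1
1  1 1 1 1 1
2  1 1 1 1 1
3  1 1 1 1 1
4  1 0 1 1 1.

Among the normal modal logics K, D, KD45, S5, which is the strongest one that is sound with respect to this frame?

D

Serial (axiom D): yes — every world has a successor (e.g. 0 S 0).
Euclidean (axiom 5): no — 0 S 4 and 0 S 1, but not 4 S 1.
Transitive (axiom 4): no — 4 S 0 and 0 S 1, but not 4 S 1.
Reflexive (axiom T): yes — every world is S-related to itself.
So F validates K, D; KD45 would additionally require S to be Euclidean and transitive. The strongest is D.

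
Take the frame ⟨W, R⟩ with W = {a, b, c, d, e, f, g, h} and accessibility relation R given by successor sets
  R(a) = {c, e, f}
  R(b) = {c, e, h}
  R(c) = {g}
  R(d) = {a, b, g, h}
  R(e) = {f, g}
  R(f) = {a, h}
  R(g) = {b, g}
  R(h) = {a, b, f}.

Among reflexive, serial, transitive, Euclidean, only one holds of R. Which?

serial

Reflexive: no — a is not related to itself.
Serial: yes — every world has a successor (e.g. a R c).
Transitive: no — a R c and c R g, but not a R g.
Euclidean: no — a R c and a R e, but not c R e.
Only serial holds.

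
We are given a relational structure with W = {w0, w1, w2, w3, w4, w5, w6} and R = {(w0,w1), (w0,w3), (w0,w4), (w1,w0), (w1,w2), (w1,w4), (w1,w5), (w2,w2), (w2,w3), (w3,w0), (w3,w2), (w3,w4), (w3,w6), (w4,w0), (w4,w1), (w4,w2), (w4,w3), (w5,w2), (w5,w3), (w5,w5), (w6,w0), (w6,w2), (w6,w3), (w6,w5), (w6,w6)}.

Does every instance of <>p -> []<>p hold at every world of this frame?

By correspondence theory, 5 is valid on a frame iff R is Euclidean.
Euclidean: no — w0 R w1 and w0 R w3, but not w1 R w3.

No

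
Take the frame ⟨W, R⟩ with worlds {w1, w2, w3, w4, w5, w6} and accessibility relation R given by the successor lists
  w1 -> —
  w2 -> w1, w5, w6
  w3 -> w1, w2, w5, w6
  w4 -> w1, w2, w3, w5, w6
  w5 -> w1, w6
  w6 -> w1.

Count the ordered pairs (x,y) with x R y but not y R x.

Enumerating: (w2,w1), (w2,w5), (w2,w6), (w3,w1), (w3,w2), (w3,w5), (w3,w6), (w4,w1), (w4,w2), (w4,w3), (w4,w5), (w4,w6), (w5,w1), (w5,w6), (w6,w1).

15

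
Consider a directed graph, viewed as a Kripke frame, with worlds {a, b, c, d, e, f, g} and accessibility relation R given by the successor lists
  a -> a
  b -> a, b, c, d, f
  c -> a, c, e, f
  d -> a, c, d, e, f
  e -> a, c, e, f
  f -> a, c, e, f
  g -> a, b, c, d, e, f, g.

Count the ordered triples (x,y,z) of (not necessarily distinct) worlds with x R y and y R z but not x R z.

Enumerating: (b,c,e), (b,d,e), (b,f,e).

3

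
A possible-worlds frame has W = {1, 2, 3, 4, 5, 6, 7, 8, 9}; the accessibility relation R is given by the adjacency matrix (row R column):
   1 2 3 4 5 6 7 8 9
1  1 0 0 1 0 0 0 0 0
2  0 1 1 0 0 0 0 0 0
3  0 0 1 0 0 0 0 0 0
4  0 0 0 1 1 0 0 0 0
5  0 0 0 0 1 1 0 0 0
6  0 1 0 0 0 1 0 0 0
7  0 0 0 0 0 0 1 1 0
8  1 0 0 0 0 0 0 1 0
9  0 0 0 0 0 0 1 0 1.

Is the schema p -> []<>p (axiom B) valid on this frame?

No

By correspondence theory, B is valid on a frame iff R is symmetric.
Symmetric: no — 1 R 4 but not 4 R 1.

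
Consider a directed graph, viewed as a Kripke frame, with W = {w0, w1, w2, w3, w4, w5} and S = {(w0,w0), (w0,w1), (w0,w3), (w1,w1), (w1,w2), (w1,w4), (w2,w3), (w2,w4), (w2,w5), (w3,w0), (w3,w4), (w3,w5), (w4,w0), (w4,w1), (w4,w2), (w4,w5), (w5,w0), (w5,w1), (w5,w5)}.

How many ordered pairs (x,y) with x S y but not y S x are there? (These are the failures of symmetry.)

10

Enumerating: (w0,w1), (w1,w2), (w2,w3), (w2,w5), (w3,w4), (w3,w5), (w4,w0), (w4,w5), (w5,w0), (w5,w1).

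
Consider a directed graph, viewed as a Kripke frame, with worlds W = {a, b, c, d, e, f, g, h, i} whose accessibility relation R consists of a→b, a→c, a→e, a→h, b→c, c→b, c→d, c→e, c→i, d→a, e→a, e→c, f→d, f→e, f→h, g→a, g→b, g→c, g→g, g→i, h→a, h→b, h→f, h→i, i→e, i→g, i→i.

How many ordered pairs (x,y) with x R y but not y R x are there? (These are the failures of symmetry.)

13

Enumerating: (a,b), (a,c), (c,d), (c,i), (d,a), (f,d), (f,e), (g,a), (g,b), (g,c), (h,b), (h,i), (i,e).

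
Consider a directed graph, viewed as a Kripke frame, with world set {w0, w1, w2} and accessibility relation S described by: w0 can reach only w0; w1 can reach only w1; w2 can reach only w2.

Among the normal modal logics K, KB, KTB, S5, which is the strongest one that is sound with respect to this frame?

S5

Symmetric (axiom B): yes — every pair in S has its reverse in S.
Reflexive (axiom T): yes — every world is S-related to itself.
Euclidean (axiom 5): yes — any two successors of a common world are S-related.
So F validates K, KB, KTB, S5. The strongest is S5.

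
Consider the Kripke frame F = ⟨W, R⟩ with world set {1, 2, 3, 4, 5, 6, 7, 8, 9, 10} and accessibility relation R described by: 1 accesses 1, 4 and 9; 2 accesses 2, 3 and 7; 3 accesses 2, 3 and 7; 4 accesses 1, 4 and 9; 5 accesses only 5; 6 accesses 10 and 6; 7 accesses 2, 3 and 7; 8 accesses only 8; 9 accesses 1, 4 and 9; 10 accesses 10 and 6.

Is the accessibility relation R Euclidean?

Yes

Euclidean: yes — any two successors of a common world are R-related.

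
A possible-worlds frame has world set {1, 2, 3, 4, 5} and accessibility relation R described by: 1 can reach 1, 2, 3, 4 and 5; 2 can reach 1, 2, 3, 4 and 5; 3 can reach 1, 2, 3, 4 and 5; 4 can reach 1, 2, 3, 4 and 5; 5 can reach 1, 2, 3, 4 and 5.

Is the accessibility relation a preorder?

Reflexive: yes — every world is R-related to itself.
Transitive: yes — every two-step R-path is closed by a direct edge.
So R is a preorder.

Yes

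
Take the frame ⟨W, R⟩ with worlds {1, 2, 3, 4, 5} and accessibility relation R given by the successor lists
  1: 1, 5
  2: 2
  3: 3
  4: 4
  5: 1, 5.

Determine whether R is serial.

Serial: yes — every world has a successor (e.g. 1 R 1).

Yes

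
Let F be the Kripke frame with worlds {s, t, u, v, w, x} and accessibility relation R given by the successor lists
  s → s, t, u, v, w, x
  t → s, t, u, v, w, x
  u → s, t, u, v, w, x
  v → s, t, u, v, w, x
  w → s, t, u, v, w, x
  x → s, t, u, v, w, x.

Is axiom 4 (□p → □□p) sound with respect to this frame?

The schema 4 characterises exactly the transitive frames.
Transitive: yes — every two-step R-path is closed by a direct edge.

Yes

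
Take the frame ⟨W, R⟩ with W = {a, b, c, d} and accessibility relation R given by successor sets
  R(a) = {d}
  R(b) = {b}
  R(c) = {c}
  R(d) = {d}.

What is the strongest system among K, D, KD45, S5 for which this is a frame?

KD45

Serial (axiom D): yes — every world has a successor (e.g. a R d).
Euclidean (axiom 5): yes — any two successors of a common world are R-related.
Transitive (axiom 4): yes — every two-step R-path is closed by a direct edge.
Reflexive (axiom T): no — a is not related to itself.
So F validates K, D, KD45; S5 would additionally require R to be reflexive. The strongest is KD45.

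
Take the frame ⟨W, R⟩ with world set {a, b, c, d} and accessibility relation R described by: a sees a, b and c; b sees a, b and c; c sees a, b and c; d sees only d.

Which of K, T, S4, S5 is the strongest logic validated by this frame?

Reflexive (axiom T): yes — every world is R-related to itself.
Transitive (axiom 4): yes — every two-step R-path is closed by a direct edge.
Euclidean (axiom 5): yes — any two successors of a common world are R-related.
So F validates K, T, S4, S5. The strongest is S5.

S5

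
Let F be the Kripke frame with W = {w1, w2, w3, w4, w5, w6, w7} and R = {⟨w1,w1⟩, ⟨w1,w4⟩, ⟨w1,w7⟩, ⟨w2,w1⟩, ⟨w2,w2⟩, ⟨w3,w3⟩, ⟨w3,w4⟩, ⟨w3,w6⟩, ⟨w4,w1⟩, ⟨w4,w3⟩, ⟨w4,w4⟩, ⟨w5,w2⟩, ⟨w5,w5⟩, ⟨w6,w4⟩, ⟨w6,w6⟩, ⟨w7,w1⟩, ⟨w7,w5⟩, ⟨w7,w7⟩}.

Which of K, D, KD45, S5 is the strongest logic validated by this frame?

Serial (axiom D): yes — every world has a successor (e.g. w1 R w1).
Euclidean (axiom 5): no — w1 R w4 and w1 R w7, but not w4 R w7.
Transitive (axiom 4): no — w1 R w4 and w4 R w3, but not w1 R w3.
Reflexive (axiom T): yes — every world is R-related to itself.
So F validates K, D; KD45 would additionally require R to be Euclidean and transitive. The strongest is D.

D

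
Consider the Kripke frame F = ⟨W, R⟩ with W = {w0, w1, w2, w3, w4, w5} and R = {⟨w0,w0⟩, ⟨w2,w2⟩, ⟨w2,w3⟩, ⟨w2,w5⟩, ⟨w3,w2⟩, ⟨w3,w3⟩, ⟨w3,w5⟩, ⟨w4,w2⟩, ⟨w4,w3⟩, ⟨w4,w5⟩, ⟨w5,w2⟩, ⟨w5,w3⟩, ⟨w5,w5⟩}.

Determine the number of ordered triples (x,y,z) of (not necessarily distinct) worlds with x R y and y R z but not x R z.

R is transitive; there are no such tuples.

0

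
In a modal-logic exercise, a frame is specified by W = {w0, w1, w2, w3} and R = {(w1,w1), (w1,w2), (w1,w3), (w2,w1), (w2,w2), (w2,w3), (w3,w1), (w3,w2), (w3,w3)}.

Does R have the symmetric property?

Yes

Symmetric: yes — every pair in R has its reverse in R.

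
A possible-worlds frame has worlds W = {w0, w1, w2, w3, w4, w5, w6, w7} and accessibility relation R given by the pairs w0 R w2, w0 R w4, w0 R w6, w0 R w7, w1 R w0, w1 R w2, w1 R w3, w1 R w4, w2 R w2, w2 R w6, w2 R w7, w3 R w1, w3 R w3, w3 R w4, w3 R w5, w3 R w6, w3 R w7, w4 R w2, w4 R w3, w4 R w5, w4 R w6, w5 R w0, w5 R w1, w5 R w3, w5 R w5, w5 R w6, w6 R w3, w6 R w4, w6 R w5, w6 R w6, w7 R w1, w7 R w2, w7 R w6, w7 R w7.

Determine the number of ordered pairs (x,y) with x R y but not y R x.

Enumerating: (w0,w2), (w0,w4), (w0,w6), (w0,w7), (w1,w0), (w1,w2), (w1,w4), (w2,w6), (w3,w7), (w4,w2), (w4,w5), (w5,w0), (w5,w1), (w7,w1), (w7,w6).

15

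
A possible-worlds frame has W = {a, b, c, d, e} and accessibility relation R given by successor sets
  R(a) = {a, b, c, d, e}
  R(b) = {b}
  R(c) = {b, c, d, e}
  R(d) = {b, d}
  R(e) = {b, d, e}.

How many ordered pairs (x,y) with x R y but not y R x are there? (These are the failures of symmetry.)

Enumerating: (a,b), (a,c), (a,d), (a,e), (c,b), (c,d), (c,e), (d,b), (e,b), (e,d).

10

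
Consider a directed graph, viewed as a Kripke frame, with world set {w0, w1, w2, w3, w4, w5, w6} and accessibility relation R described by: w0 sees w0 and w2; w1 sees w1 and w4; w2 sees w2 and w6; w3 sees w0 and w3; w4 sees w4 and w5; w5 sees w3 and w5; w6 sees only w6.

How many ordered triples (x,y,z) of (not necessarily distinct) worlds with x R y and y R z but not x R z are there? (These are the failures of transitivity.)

5

Enumerating: (w0,w2,w6), (w1,w4,w5), (w3,w0,w2), (w4,w5,w3), (w5,w3,w0).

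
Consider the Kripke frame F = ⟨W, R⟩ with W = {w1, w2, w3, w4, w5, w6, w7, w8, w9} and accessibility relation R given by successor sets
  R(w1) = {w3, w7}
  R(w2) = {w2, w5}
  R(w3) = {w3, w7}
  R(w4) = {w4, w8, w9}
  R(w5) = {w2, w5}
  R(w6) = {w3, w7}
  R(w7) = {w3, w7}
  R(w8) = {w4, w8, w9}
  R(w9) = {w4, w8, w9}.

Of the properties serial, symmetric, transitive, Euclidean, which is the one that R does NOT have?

Serial: yes — every world has a successor (e.g. w1 R w3).
Symmetric: no — w1 R w3 but not w3 R w1.
Transitive: yes — every two-step R-path is closed by a direct edge.
Euclidean: yes — any two successors of a common world are R-related.
Only symmetric fails.

symmetric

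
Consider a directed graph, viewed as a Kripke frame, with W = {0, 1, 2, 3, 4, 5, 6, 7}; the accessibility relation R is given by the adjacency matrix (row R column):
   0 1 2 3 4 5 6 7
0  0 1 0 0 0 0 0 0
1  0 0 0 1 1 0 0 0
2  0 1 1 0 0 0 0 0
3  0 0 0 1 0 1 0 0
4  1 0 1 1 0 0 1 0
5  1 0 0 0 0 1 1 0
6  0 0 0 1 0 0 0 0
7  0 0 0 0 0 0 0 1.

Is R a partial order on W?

No

Reflexive: no — 0 is not related to itself.
Transitive: no — 0 R 1 and 1 R 3, but not 0 R 3.
Antisymmetric: yes — no distinct pair is related both ways.
So R is not a partial order.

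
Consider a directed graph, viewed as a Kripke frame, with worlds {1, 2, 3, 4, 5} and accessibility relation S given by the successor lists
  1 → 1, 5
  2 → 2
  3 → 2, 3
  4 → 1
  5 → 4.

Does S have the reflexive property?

No

Reflexive: no — 4 is not related to itself.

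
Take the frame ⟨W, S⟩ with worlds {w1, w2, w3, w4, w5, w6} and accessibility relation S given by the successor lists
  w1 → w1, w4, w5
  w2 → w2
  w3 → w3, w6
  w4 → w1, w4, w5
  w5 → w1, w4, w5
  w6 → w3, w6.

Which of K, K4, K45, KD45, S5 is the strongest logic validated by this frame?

Transitive (axiom 4): yes — every two-step S-path is closed by a direct edge.
Euclidean (axiom 5): yes — any two successors of a common world are S-related.
Serial (axiom D): yes — every world has a successor (e.g. w1 S w1).
Reflexive (axiom T): yes — every world is S-related to itself.
So F validates K, K4, K45, KD45, S5. The strongest is S5.

S5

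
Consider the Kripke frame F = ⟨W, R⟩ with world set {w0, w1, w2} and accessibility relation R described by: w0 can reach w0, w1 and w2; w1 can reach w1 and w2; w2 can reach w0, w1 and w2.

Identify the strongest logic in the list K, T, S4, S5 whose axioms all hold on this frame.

T

Reflexive (axiom T): yes — every world is R-related to itself.
Transitive (axiom 4): no — w1 R w2 and w2 R w0, but not w1 R w0.
Euclidean (axiom 5): no — w2 R w1 and w2 R w0, but not w1 R w0.
So F validates K, T; S4 would additionally require R to be transitive. The strongest is T.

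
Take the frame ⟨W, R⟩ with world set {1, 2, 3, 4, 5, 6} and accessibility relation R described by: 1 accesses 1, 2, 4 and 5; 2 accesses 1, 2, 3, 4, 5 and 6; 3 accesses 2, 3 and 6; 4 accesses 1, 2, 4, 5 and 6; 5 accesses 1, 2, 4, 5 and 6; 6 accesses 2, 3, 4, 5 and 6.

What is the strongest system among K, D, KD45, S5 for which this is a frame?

Serial (axiom D): yes — every world has a successor (e.g. 1 R 1).
Euclidean (axiom 5): no — 2 R 1 and 2 R 3, but not 1 R 3.
Transitive (axiom 4): no — 1 R 2 and 2 R 3, but not 1 R 3.
Reflexive (axiom T): yes — every world is R-related to itself.
So F validates K, D; KD45 would additionally require R to be Euclidean and transitive. The strongest is D.

D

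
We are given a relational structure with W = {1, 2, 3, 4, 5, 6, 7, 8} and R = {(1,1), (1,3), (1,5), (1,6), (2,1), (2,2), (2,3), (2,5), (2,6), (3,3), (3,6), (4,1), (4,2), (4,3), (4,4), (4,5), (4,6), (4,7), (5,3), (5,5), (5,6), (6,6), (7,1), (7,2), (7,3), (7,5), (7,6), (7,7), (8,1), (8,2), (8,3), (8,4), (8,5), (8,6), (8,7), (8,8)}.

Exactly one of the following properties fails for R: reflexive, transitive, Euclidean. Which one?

Euclidean

Reflexive: yes — every world is R-related to itself.
Transitive: yes — every two-step R-path is closed by a direct edge.
Euclidean: no — 1 R 3 and 1 R 5, but not 3 R 5.
Only Euclidean fails.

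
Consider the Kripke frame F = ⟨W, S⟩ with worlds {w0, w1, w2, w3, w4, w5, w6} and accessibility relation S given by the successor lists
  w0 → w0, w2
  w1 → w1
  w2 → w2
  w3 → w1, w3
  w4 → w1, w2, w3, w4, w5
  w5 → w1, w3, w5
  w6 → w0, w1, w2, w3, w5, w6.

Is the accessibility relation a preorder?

Reflexive: yes — every world is S-related to itself.
Transitive: yes — every two-step S-path is closed by a direct edge.
So S is a preorder.

Yes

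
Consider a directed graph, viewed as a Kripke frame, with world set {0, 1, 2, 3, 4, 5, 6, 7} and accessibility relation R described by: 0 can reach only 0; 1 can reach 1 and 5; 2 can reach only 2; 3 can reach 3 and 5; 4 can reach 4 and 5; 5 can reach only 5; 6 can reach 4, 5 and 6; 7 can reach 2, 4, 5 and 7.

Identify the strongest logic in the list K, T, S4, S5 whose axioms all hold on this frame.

Reflexive (axiom T): yes — every world is R-related to itself.
Transitive (axiom 4): yes — every two-step R-path is closed by a direct edge.
Euclidean (axiom 5): no — 6 R 5 and 6 R 4, but not 5 R 4.
So F validates K, T, S4; S5 would additionally require R to be Euclidean. The strongest is S4.

S4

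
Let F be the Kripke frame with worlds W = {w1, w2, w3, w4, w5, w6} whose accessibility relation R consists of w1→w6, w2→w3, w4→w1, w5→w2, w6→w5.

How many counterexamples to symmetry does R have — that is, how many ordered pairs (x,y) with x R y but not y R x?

5

Enumerating: (w1,w6), (w2,w3), (w4,w1), (w5,w2), (w6,w5).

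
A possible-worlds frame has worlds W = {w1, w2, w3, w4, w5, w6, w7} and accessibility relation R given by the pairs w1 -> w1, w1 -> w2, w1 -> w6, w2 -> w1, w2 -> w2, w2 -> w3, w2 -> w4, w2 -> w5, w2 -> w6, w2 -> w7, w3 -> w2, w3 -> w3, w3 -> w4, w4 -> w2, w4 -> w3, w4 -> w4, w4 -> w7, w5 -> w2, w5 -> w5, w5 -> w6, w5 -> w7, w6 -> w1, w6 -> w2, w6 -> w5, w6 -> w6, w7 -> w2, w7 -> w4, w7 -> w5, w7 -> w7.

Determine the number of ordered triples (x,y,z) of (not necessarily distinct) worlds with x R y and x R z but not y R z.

Enumerating: (w2,w1,w3), (w2,w1,w4), (w2,w1,w5), (w2,w1,w7), (w2,w3,w1), (w2,w3,w5), (w2,w3,w6), (w2,w3,w7), (w2,w4,w1), (w2,w4,w5), (w2,w4,w6), (w2,w5,w1), … and 16 more.
Total: 28.

28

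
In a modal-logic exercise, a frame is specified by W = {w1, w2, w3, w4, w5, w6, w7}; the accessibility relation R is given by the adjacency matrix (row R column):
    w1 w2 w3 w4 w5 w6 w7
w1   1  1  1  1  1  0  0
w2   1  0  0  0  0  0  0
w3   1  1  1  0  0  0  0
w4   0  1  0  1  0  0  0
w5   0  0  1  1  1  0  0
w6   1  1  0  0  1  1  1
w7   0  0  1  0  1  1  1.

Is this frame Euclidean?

No

Euclidean: no — w1 R w2 and w1 R w3, but not w2 R w3.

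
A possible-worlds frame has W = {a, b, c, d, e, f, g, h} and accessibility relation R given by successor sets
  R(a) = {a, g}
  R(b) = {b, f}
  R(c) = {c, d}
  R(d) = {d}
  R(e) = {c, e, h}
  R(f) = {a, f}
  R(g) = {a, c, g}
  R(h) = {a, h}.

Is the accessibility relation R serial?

Yes

Serial: yes — every world has a successor (e.g. a R a).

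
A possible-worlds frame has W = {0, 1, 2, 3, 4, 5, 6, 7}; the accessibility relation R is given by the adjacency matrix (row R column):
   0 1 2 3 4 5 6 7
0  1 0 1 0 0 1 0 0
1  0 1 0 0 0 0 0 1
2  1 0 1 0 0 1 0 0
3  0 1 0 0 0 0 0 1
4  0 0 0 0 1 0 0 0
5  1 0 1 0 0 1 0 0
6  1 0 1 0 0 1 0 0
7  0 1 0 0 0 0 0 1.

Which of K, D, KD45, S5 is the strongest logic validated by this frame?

KD45

Serial (axiom D): yes — every world has a successor (e.g. 0 R 0).
Euclidean (axiom 5): yes — any two successors of a common world are R-related.
Transitive (axiom 4): yes — every two-step R-path is closed by a direct edge.
Reflexive (axiom T): no — 3 is not related to itself.
So F validates K, D, KD45; S5 would additionally require R to be reflexive. The strongest is KD45.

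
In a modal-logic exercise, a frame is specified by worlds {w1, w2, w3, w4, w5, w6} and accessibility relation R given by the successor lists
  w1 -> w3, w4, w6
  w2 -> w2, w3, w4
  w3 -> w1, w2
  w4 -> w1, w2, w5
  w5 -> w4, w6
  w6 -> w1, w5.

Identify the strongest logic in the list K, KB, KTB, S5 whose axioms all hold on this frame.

Symmetric (axiom B): yes — every pair in R has its reverse in R.
Reflexive (axiom T): no — w1 is not related to itself.
Euclidean (axiom 5): no — w1 R w3 and w1 R w4, but not w3 R w4.
So F validates K, KB; KTB would additionally require R to be reflexive. The strongest is KB.

KB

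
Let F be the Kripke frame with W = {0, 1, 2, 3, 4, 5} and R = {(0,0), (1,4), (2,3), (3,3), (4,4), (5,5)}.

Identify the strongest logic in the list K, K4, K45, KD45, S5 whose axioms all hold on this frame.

Transitive (axiom 4): yes — every two-step R-path is closed by a direct edge.
Euclidean (axiom 5): yes — any two successors of a common world are R-related.
Serial (axiom D): yes — every world has a successor (e.g. 0 R 0).
Reflexive (axiom T): no — 1 is not related to itself.
So F validates K, K4, K45, KD45; S5 would additionally require R to be reflexive. The strongest is KD45.

KD45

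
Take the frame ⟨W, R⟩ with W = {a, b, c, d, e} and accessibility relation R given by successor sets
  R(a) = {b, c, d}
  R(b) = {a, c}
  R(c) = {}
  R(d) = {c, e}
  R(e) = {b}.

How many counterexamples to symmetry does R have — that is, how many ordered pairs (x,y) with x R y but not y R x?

6

Enumerating: (a,c), (a,d), (b,c), (d,c), (d,e), (e,b).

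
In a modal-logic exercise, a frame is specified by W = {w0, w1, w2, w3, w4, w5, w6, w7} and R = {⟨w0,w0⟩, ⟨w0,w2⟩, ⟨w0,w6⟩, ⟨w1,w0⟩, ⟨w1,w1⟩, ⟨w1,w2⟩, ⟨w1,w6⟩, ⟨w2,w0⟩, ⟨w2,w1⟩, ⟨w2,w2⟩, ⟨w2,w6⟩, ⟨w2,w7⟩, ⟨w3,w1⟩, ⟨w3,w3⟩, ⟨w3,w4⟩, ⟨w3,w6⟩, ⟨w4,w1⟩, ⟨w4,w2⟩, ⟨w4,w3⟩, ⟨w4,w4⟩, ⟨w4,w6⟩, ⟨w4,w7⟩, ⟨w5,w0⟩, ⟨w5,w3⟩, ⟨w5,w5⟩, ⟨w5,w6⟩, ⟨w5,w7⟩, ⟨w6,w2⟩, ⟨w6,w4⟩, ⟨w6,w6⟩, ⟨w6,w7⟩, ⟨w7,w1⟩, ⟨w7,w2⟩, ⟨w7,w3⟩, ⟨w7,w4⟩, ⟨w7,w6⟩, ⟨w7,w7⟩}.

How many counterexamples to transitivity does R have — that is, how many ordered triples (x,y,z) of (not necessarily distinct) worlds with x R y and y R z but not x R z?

34

Enumerating: (w0,w2,w1), (w0,w2,w7), (w0,w6,w4), (w0,w6,w7), (w1,w2,w7), (w1,w6,w4), (w1,w6,w7), (w2,w6,w4), (w2,w7,w3), (w2,w7,w4), (w3,w1,w0), (w3,w1,w2), … and 22 more.
Total: 34.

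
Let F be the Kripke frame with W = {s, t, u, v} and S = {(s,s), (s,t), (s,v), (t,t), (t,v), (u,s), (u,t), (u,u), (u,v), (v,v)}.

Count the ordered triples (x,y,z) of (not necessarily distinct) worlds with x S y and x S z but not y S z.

10

Enumerating: (s,t,s), (s,v,s), (s,v,t), (t,v,t), (u,s,u), (u,t,s), (u,t,u), (u,v,s), (u,v,t), (u,v,u).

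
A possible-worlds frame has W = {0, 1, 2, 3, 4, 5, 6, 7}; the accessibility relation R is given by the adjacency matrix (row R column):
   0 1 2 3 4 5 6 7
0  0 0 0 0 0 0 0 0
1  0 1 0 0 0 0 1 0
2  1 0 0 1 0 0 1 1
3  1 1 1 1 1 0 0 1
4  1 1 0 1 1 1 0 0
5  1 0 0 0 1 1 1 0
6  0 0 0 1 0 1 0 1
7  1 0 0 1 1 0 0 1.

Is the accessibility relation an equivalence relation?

No

Reflexive: no — 0 is not related to itself.
Symmetric: no — 1 R 6 but not 6 R 1.
Transitive: no — 1 R 6 and 6 R 3, but not 1 R 3.
So R is not an equivalence relation.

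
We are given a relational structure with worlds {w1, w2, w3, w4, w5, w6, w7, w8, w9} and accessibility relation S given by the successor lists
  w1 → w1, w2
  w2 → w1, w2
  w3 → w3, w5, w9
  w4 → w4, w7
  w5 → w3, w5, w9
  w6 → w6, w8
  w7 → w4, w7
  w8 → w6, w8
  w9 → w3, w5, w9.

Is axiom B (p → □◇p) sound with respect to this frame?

By correspondence theory, B is valid on a frame iff S is symmetric.
Symmetric: yes — every pair in S has its reverse in S.

Yes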